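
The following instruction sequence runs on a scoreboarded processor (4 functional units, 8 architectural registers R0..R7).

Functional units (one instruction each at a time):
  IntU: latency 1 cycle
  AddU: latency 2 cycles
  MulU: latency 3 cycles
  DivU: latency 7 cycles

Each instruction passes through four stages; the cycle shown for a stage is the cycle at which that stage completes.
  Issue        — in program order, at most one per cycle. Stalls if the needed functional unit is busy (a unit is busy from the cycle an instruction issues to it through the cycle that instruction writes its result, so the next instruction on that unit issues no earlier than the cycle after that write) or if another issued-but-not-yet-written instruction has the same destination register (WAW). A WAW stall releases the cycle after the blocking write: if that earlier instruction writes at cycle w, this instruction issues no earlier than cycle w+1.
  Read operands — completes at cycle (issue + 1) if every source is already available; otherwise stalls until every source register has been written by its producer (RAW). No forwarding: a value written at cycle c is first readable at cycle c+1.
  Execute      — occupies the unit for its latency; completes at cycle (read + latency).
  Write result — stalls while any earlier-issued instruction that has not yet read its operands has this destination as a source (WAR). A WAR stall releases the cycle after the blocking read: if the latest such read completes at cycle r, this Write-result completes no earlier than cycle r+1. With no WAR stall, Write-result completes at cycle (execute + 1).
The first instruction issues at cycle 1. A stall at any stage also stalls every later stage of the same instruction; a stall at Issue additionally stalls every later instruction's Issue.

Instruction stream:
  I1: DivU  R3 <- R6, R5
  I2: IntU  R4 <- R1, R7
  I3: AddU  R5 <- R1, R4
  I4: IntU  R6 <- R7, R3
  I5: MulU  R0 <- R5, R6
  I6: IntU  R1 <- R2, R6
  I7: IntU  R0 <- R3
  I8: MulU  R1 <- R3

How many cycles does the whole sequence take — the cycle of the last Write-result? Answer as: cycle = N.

t=1  issue I1 (DivU)
t=2  I1 read-ops · issue I2 (IntU)
t=3  I2 read-ops · issue I3 (AddU)
t=4  I2 finished on IntU
t=5  I2→R4
t=6  I3 read-ops · issue I4 (IntU)
t=7  issue I5 (MulU)
t=8  I3 finished on AddU
t=9  I1 finished on DivU · I3→R5
t=10  I1→R3
t=11  I4 read-ops
t=12  I4 finished on IntU
t=13  I4→R6
t=14  I5 read-ops · issue I6 (IntU)
t=15  I6 read-ops
t=16  I6 finished on IntU
t=17  I5 finished on MulU · I6→R1
t=18  I5→R0
t=19  issue I7 (IntU)
t=20  I7 read-ops · issue I8 (MulU)
t=21  I7 finished on IntU · I8 read-ops
t=22  I7→R0
t=24  I8 finished on MulU
t=25  I8→R1

cycle = 25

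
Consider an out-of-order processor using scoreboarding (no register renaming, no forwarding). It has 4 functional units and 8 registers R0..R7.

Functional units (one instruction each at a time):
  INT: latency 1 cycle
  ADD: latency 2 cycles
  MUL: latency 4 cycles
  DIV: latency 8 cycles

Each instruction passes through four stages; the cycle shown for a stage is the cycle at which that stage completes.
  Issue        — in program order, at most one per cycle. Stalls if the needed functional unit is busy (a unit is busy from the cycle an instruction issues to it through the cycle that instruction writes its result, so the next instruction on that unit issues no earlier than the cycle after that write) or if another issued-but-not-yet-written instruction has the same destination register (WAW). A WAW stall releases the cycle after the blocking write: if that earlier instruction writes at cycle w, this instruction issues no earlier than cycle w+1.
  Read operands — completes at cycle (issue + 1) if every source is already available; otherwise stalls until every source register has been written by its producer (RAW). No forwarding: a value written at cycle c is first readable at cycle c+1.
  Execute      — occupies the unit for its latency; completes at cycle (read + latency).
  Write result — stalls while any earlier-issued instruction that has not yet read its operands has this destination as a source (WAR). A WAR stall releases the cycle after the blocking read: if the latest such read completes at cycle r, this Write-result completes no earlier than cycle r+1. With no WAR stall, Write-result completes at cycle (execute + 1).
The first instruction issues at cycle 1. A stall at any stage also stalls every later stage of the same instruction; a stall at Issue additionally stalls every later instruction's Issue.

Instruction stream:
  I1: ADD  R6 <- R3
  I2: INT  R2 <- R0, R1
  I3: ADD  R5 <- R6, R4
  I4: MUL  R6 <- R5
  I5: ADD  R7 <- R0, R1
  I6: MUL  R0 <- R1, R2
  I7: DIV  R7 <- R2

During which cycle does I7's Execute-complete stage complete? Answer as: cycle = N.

1) issue 1, read 2, done 4, write 5
2) issue 2, read 3, done 4, write 5
3) issue 6, read 7, done 9, write 10  <struct: ADD busy until I1 writes@5>
4) issue 7, read 11, done 15, write 16  <RAW R5: wait I3 write@10>
5) issue 11, read 12, done 14, write 15  <struct: ADD busy until I3 writes@10>
6) issue 17, read 18, done 22, write 23  <struct: MUL busy until I4 writes@16>
7) issue 18, read 19, done 27, write 28

cycle = 27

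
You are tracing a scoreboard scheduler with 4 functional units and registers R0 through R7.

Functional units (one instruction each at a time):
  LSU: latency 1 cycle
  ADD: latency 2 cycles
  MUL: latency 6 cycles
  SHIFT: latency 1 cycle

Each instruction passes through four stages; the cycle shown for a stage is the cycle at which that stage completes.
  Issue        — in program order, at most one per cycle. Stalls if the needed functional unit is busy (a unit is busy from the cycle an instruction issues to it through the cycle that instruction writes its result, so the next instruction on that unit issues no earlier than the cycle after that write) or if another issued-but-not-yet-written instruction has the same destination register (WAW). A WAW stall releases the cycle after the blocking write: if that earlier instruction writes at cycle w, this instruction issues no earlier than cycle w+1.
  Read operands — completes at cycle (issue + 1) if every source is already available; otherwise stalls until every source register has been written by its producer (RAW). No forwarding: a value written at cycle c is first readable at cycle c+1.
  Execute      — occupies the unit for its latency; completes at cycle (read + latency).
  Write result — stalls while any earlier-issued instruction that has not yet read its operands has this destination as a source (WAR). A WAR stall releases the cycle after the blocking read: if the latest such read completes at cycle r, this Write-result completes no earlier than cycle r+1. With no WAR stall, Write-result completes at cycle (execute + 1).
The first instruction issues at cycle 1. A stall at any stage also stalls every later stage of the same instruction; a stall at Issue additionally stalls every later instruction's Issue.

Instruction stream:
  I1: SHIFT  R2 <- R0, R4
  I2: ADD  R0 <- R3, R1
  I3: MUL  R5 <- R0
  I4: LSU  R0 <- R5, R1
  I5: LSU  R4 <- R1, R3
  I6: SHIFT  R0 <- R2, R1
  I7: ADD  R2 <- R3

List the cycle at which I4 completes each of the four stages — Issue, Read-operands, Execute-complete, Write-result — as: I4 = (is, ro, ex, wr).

c1: I1 dispatched to SHIFT
c2: I1 operands ready | I2 dispatched to ADD
c3: I1 complete | I2 operands ready | I3 dispatched to MUL
c4: R2←I1
c5: I2 complete
c6: R0←I2
c7: I3 operands ready | I4 dispatched to LSU
c13: I3 complete
c14: R5←I3
c15: I4 operands ready
c16: I4 complete
c17: R0←I4
c18: I5 dispatched to LSU
c19: I5 operands ready | I6 dispatched to SHIFT
c20: I5 complete | I6 operands ready | I7 dispatched to ADD
c21: R4←I5 | I6 complete | I7 operands ready
c22: R0←I6
c23: I7 complete
c24: R2←I7

I4 = (7, 15, 16, 17)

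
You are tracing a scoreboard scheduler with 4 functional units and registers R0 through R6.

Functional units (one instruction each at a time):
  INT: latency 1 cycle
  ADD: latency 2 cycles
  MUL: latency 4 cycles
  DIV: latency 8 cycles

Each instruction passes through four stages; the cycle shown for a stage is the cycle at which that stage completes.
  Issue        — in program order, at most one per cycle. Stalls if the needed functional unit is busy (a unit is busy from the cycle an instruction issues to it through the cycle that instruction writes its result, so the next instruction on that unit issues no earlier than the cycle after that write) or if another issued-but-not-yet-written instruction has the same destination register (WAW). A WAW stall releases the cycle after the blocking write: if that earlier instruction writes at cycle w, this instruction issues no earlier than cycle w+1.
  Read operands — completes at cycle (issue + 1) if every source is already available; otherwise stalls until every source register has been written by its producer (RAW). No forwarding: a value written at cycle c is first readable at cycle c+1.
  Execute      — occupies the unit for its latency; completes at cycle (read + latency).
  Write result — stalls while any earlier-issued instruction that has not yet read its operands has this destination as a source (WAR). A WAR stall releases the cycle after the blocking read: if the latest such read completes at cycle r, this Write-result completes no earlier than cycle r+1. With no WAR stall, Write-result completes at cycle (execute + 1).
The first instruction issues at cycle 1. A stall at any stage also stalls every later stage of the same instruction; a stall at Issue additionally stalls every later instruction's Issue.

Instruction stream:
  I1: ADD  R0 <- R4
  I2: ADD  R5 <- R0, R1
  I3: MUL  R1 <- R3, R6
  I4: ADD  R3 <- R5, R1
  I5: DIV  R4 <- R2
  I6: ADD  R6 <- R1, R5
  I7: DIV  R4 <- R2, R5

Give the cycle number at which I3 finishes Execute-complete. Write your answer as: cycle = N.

I1 -> (1, 2, 4, 5)
I2 -> (6, 7, 9, 10)  // struct: ADD busy until I1 writes@5
I3 -> (7, 8, 12, 13)
I4 -> (11, 14, 16, 17)  // struct: ADD busy until I2 writes@10, RAW R1: wait I3 write@13
I5 -> (12, 13, 21, 22)
I6 -> (18, 19, 21, 22)  // struct: ADD busy until I4 writes@17
I7 -> (23, 24, 32, 33)  // struct: DIV busy until I5 writes@22

cycle = 12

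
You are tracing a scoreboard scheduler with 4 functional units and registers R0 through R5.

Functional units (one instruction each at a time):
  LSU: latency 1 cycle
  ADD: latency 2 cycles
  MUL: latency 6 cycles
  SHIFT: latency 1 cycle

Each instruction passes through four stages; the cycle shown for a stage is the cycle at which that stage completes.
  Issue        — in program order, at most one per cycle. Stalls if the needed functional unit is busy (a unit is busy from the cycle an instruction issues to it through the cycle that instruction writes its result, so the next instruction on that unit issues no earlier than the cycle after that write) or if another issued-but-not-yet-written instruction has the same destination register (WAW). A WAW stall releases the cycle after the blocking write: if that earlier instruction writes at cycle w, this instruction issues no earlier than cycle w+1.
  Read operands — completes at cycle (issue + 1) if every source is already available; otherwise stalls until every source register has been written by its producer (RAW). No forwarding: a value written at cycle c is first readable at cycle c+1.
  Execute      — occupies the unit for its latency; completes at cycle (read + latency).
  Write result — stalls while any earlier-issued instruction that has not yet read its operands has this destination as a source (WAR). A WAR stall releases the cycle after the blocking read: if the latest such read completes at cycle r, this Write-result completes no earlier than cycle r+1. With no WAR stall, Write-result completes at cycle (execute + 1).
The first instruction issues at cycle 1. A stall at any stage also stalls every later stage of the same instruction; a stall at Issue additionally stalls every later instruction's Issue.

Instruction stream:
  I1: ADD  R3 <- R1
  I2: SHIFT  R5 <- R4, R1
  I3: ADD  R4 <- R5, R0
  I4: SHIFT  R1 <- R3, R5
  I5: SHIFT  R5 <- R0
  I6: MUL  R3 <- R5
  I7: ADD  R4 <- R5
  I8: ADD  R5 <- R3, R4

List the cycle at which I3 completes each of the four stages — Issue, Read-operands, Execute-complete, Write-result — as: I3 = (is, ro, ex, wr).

I3 = (6, 7, 9, 10)

c1: I1 issues→ADD
c2: I1 reads · I2 issues→SHIFT
c3: I2 reads
c4: I1 exec-done · I2 exec-done
c5: I1 writes R3 · I2 writes R5
c6: I3 issues→ADD
c7: I3 reads · I4 issues→SHIFT
c8: I4 reads
c9: I3 exec-done · I4 exec-done
c10: I3 writes R4 · I4 writes R1
c11: I5 issues→SHIFT
c12: I5 reads · I6 issues→MUL
c13: I5 exec-done · I7 issues→ADD
c14: I5 writes R5
c15: I6 reads · I7 reads
c17: I7 exec-done
c18: I7 writes R4
c19: I8 issues→ADD
c21: I6 exec-done
c22: I6 writes R3
c23: I8 reads
c25: I8 exec-done
c26: I8 writes R5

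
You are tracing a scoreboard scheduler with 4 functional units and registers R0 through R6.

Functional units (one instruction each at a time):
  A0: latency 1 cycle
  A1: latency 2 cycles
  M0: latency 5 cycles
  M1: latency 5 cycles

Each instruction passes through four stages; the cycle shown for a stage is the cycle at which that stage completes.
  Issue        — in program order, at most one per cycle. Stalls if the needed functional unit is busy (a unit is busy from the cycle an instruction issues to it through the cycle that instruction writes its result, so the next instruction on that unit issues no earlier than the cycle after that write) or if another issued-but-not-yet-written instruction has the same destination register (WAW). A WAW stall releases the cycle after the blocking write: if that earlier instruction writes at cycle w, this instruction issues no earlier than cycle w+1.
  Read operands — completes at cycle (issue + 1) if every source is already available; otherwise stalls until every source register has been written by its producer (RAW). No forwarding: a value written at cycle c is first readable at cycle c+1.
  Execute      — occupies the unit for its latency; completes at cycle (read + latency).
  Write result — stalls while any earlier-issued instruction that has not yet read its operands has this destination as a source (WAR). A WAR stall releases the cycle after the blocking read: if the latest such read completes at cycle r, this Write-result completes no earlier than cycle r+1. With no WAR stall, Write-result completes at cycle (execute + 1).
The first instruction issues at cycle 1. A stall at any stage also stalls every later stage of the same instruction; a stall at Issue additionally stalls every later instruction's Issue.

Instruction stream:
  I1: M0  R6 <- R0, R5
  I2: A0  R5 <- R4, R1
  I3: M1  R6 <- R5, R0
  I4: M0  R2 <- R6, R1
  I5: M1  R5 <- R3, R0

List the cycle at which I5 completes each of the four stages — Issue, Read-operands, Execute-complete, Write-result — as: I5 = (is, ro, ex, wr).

[1] I1 issues→M0
[2] I1 reads; I2 issues→A0
[3] I2 reads
[4] I2 exec-done
[5] I2 writes R5
[7] I1 exec-done
[8] I1 writes R6
[9] I3 issues→M1
[10] I3 reads; I4 issues→M0
[15] I3 exec-done
[16] I3 writes R6
[17] I4 reads; I5 issues→M1
[18] I5 reads
[22] I4 exec-done
[23] I4 writes R2; I5 exec-done
[24] I5 writes R5

I5 = (17, 18, 23, 24)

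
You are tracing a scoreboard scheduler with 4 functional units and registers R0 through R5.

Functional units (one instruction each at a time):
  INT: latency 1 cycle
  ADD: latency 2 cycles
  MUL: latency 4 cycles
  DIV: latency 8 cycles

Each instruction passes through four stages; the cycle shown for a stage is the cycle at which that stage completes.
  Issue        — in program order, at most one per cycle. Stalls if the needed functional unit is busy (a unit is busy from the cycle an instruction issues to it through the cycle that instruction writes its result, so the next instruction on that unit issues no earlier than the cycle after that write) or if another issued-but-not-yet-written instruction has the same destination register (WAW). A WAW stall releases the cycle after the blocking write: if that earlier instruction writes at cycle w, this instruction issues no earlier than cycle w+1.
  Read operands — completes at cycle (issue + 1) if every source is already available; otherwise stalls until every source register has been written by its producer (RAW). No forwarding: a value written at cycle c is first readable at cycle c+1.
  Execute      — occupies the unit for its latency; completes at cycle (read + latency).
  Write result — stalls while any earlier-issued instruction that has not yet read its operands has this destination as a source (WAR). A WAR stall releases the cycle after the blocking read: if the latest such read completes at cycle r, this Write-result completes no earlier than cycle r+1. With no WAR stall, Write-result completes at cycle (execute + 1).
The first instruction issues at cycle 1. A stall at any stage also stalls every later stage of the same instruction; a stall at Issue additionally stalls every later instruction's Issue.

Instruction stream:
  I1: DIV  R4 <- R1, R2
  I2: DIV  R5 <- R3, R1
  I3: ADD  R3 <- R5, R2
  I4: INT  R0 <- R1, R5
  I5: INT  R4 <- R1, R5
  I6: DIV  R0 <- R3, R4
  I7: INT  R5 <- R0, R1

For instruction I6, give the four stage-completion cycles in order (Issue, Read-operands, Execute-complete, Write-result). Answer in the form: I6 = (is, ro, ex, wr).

1) issue 1, read 2, done 10, write 11
2) issue 12, read 13, done 21, write 22  <struct: DIV busy until I1 writes@11>
3) issue 13, read 23, done 25, write 26  <RAW R5: wait I2 write@22>
4) issue 14, read 23, done 24, write 25  <RAW R5: wait I2 write@22>
5) issue 26, read 27, done 28, write 29  <struct: INT busy until I4 writes@25>
6) issue 27, read 30, done 38, write 39  <RAW R4: wait I5 write@29>
7) issue 30, read 40, done 41, write 42  <struct: INT busy until I5 writes@29 / RAW R0: wait I6 write@39>

I6 = (27, 30, 38, 39)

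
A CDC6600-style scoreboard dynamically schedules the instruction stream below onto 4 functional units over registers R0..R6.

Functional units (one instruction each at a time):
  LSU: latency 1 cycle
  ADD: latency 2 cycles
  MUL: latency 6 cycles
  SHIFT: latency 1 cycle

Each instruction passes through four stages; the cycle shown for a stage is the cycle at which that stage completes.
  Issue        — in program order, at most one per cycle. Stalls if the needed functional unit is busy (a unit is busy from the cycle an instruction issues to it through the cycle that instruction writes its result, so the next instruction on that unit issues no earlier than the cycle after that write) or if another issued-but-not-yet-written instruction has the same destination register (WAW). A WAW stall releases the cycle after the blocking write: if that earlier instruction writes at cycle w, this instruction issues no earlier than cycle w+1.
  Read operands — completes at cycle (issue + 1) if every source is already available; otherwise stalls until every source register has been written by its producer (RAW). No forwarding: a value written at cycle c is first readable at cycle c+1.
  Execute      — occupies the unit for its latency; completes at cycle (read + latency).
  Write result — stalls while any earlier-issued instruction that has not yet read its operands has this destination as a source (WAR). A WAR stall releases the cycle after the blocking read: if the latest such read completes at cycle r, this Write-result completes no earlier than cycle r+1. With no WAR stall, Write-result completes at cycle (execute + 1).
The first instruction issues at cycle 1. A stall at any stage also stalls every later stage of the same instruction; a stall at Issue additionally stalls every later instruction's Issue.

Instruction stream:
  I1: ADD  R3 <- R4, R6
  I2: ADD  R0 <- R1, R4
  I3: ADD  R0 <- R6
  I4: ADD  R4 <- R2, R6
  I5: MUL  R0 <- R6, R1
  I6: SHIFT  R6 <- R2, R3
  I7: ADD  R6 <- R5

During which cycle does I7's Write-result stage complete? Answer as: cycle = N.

I1  is:1  ro:2  ex:4  wr:5
I2  is:6  ro:7  ex:9  wr:10  — struct: ADD busy until I1 writes@5
I3  is:11  ro:12  ex:14  wr:15  — struct: ADD busy until I2 writes@10
I4  is:16  ro:17  ex:19  wr:20  — struct: ADD busy until I3 writes@15
I5  is:17  ro:18  ex:24  wr:25
I6  is:18  ro:19  ex:20  wr:21
I7  is:22  ro:23  ex:25  wr:26  — WAW R6: wait I6 write@21

cycle = 26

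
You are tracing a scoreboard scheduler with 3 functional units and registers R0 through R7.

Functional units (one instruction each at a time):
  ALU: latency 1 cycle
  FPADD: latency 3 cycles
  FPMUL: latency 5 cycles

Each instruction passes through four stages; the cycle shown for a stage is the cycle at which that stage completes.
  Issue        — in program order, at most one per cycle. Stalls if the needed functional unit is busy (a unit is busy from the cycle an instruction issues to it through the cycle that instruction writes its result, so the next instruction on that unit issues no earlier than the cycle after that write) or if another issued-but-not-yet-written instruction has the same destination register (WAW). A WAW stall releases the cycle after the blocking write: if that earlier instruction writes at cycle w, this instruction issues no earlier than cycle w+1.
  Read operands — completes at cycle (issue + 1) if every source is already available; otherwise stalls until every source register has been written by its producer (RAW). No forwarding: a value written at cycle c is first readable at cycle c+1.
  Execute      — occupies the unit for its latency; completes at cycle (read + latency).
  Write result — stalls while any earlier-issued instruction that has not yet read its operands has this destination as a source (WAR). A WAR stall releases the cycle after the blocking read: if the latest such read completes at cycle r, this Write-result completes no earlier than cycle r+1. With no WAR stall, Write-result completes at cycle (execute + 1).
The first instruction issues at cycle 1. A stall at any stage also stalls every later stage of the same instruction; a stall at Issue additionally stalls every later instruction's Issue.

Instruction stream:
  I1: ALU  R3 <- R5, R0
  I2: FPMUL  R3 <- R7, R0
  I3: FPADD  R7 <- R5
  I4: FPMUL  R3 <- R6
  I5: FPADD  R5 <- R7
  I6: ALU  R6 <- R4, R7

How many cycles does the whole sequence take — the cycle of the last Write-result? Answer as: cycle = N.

cycle 1: I1 issues→ALU
cycle 2: I1 reads
cycle 3: I1 exec-done
cycle 4: I1 writes R3
cycle 5: I2 issues→FPMUL
cycle 6: I2 reads · I3 issues→FPADD
cycle 7: I3 reads
cycle 10: I3 exec-done
cycle 11: I2 exec-done · I3 writes R7
cycle 12: I2 writes R3
cycle 13: I4 issues→FPMUL
cycle 14: I4 reads · I5 issues→FPADD
cycle 15: I5 reads · I6 issues→ALU
cycle 16: I6 reads
cycle 17: I6 exec-done
cycle 18: I5 exec-done · I6 writes R6
cycle 19: I4 exec-done · I5 writes R5
cycle 20: I4 writes R3

cycle = 20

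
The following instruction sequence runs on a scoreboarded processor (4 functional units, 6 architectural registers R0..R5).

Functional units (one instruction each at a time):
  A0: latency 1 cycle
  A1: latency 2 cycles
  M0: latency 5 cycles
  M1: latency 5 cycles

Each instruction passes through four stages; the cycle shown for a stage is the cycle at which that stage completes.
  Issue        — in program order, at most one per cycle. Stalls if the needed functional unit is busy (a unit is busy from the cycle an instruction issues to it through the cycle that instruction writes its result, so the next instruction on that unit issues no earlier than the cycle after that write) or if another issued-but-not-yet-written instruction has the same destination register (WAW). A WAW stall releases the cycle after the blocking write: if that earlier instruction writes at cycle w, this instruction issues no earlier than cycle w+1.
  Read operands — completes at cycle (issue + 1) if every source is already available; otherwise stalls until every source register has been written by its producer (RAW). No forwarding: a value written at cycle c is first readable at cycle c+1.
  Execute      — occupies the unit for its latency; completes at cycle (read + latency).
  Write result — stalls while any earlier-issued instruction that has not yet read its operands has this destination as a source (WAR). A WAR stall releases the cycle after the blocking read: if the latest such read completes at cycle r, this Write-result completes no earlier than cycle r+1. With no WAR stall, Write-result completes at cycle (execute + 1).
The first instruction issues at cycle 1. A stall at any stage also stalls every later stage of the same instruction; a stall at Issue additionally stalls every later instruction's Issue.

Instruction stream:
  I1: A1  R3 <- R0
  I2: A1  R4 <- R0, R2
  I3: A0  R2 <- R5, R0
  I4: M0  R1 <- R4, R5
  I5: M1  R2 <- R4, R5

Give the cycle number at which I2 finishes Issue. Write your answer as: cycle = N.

cycle = 6

I1 -> (1, 2, 4, 5)
I2 -> (6, 7, 9, 10)  // struct: A1 busy until I1 writes@5
I3 -> (7, 8, 9, 10)
I4 -> (8, 11, 16, 17)  // RAW R4: wait I2 write@10
I5 -> (11, 12, 17, 18)  // WAW R2: wait I3 write@10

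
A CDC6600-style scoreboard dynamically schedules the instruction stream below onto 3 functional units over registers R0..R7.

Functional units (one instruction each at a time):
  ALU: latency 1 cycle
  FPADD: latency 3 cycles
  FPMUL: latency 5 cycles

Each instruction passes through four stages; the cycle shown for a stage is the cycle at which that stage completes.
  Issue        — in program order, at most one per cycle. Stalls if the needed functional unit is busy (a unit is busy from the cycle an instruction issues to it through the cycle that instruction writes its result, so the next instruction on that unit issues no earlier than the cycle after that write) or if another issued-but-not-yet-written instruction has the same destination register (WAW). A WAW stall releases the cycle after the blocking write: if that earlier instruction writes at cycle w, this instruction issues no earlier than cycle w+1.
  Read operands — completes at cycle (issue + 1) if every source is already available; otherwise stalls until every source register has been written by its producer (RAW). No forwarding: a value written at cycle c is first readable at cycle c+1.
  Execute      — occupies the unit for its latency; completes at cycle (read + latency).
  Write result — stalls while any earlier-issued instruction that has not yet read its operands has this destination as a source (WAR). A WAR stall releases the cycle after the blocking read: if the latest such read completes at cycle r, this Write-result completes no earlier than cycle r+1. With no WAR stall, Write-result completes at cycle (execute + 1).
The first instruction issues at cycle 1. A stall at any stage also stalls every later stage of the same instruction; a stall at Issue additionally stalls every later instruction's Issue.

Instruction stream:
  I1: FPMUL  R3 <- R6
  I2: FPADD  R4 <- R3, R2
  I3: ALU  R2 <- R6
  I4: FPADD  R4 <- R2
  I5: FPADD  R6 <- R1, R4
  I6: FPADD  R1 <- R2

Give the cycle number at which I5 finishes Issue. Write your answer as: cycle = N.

c1: I1→FPMUL
c2: I1 RO; I2→FPADD
c3: I3→ALU
c4: I3 RO
c5: I3 EX
c7: I1 EX
c8: I1 WR R3
c9: I2 RO
c10: I3 WR R2
c12: I2 EX
c13: I2 WR R4
c14: I4→FPADD
c15: I4 RO
c18: I4 EX
c19: I4 WR R4
c20: I5→FPADD
c21: I5 RO
c24: I5 EX
c25: I5 WR R6
c26: I6→FPADD
c27: I6 RO
c30: I6 EX
c31: I6 WR R1

cycle = 20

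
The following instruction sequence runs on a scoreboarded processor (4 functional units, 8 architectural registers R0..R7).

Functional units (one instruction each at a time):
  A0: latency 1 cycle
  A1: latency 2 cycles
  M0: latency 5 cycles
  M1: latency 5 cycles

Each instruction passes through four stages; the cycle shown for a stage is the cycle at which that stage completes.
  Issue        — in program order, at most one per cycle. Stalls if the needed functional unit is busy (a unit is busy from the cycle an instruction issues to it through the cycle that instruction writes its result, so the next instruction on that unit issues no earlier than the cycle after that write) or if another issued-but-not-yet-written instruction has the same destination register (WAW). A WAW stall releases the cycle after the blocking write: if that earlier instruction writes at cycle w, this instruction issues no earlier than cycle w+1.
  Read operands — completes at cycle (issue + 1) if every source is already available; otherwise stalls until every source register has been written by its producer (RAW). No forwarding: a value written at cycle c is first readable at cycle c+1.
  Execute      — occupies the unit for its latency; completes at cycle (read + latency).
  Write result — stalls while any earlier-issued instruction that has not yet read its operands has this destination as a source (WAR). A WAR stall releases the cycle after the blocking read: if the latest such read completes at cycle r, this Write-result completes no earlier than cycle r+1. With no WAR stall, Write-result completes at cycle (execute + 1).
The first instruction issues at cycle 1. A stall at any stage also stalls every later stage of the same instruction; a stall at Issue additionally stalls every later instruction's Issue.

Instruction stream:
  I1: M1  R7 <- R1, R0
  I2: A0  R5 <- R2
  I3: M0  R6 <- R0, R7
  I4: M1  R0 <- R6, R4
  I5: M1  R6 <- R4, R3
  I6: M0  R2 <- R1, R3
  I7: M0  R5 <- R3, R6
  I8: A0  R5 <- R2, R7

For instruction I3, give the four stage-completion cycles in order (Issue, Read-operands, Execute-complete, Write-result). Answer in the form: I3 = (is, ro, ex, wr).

1) issue 1, read 2, done 7, write 8
2) issue 2, read 3, done 4, write 5
3) issue 3, read 9, done 14, write 15  <RAW R7: wait I1 write@8>
4) issue 9, read 16, done 21, write 22  <struct: M1 busy until I1 writes@8 / RAW R6: wait I3 write@15>
5) issue 23, read 24, done 29, write 30  <struct: M1 busy until I4 writes@22>
6) issue 24, read 25, done 30, write 31
7) issue 32, read 33, done 38, write 39  <struct: M0 busy until I6 writes@31>
8) issue 40, read 41, done 42, write 43  <WAW R5: wait I7 write@39>

I3 = (3, 9, 14, 15)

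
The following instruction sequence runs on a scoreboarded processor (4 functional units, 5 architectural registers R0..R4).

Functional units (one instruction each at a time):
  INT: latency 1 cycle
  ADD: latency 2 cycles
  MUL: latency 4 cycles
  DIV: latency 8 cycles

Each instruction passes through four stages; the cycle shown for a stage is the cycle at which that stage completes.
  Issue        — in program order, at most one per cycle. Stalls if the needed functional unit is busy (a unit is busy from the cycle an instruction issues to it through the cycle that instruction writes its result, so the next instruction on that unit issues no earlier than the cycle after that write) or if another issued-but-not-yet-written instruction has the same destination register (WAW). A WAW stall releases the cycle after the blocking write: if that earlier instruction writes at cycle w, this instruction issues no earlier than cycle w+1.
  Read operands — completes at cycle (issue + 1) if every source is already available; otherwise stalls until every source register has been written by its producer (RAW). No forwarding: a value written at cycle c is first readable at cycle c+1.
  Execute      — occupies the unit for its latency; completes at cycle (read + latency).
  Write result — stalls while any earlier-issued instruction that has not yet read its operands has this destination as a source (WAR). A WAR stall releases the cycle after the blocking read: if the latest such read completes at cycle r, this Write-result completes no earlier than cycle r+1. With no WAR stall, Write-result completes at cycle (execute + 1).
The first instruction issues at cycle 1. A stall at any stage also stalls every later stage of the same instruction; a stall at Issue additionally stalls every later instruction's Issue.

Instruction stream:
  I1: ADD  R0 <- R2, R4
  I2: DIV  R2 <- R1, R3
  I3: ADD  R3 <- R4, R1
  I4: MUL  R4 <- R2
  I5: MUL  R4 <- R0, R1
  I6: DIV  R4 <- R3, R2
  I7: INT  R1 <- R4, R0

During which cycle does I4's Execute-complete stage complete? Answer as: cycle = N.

cycle = 17

I1 -> (1, 2, 4, 5)
I2 -> (2, 3, 11, 12)
I3 -> (6, 7, 9, 10)  // struct: ADD busy until I1 writes@5
I4 -> (7, 13, 17, 18)  // RAW R2: wait I2 write@12
I5 -> (19, 20, 24, 25)  // struct: MUL busy until I4 writes@18
I6 -> (26, 27, 35, 36)  // WAW R4: wait I5 write@25
I7 -> (27, 37, 38, 39)  // RAW R4: wait I6 write@36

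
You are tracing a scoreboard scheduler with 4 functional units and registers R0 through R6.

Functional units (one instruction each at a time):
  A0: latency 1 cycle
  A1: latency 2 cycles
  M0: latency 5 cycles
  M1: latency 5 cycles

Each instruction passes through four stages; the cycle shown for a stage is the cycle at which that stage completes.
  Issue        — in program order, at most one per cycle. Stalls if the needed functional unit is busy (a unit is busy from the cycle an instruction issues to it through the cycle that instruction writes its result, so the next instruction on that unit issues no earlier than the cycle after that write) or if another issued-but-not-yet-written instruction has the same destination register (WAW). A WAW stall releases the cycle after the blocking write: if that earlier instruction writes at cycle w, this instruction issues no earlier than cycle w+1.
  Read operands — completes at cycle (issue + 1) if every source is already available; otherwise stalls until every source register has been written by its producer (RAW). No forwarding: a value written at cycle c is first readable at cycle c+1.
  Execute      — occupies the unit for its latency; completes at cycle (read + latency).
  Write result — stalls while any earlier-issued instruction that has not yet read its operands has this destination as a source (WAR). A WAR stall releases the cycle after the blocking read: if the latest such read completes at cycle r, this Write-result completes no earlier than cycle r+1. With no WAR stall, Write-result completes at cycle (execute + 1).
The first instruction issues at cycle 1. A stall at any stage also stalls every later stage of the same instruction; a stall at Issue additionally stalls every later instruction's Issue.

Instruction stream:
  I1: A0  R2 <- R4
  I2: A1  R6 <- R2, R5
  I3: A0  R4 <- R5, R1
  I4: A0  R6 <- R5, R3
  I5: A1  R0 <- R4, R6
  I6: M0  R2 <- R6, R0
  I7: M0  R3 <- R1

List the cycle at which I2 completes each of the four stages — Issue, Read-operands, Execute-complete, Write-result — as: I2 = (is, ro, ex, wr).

t=1  issue I1 (A0)
t=2  I1 read-ops; issue I2 (A1)
t=3  I1 finished on A0
t=4  I1→R2
t=5  I2 read-ops; issue I3 (A0)
t=6  I3 read-ops
t=7  I2 finished on A1; I3 finished on A0
t=8  I2→R6; I3→R4
t=9  issue I4 (A0)
t=10  I4 read-ops; issue I5 (A1)
t=11  I4 finished on A0; issue I6 (M0)
t=12  I4→R6
t=13  I5 read-ops
t=15  I5 finished on A1
t=16  I5→R0
t=17  I6 read-ops
t=22  I6 finished on M0
t=23  I6→R2
t=24  issue I7 (M0)
t=25  I7 read-ops
t=30  I7 finished on M0
t=31  I7→R3

I2 = (2, 5, 7, 8)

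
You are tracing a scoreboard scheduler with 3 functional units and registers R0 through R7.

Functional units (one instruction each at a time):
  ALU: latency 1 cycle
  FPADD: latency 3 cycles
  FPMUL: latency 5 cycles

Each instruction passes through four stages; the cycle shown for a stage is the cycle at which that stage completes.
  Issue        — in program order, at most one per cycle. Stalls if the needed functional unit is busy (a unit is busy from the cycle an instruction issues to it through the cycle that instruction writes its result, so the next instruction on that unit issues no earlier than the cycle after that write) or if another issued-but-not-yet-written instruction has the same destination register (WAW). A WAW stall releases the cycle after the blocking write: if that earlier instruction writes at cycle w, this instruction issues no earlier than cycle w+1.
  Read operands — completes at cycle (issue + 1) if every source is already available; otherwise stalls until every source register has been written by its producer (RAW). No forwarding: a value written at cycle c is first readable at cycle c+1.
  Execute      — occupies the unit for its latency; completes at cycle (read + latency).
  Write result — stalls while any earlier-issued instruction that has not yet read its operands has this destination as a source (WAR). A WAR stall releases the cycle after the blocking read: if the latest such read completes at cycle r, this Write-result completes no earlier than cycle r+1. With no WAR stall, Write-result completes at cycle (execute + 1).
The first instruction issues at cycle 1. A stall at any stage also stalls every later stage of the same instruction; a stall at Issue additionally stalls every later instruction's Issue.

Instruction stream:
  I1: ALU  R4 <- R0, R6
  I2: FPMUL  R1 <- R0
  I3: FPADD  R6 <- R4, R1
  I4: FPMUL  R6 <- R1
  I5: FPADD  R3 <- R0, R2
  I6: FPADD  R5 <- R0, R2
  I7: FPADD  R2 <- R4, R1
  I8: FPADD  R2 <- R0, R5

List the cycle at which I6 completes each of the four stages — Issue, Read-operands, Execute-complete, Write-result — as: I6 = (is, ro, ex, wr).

I6 = (22, 23, 26, 27)

I1  is:1  ro:2  ex:3  wr:4
I2  is:2  ro:3  ex:8  wr:9
I3  is:3  ro:10  ex:13  wr:14  — RAW R1: wait I2 write@9
I4  is:15  ro:16  ex:21  wr:22  — WAW R6: wait I3 write@14
I5  is:16  ro:17  ex:20  wr:21
I6  is:22  ro:23  ex:26  wr:27  — struct: FPADD busy until I5 writes@21
I7  is:28  ro:29  ex:32  wr:33  — struct: FPADD busy until I6 writes@27
I8  is:34  ro:35  ex:38  wr:39  — struct: FPADD busy until I7 writes@33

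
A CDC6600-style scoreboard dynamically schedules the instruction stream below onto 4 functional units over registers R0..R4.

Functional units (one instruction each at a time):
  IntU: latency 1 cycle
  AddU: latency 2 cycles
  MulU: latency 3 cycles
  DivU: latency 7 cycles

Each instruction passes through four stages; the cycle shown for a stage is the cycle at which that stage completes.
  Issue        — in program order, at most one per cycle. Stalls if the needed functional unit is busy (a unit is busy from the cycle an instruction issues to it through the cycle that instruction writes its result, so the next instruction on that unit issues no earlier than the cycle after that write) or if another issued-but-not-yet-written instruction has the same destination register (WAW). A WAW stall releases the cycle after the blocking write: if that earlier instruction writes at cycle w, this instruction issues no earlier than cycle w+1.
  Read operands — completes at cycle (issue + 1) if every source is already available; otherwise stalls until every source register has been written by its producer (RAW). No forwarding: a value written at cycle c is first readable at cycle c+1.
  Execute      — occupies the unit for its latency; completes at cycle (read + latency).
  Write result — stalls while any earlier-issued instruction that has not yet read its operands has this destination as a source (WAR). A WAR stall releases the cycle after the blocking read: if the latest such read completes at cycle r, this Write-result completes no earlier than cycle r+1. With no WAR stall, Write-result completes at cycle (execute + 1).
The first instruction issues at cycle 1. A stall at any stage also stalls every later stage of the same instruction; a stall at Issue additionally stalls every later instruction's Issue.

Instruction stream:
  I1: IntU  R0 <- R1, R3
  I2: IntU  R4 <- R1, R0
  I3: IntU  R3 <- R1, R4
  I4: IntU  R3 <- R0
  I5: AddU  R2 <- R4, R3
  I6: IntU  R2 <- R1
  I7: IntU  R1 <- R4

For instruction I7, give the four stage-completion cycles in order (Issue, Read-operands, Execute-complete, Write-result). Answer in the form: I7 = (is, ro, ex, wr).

I7 = (25, 26, 27, 28)

t=1  I1 dispatched to IntU
t=2  I1 operands ready
t=3  I1 complete
t=4  R0←I1
t=5  I2 dispatched to IntU
t=6  I2 operands ready
t=7  I2 complete
t=8  R4←I2
t=9  I3 dispatched to IntU
t=10  I3 operands ready
t=11  I3 complete
t=12  R3←I3
t=13  I4 dispatched to IntU
t=14  I4 operands ready, I5 dispatched to AddU
t=15  I4 complete
t=16  R3←I4
t=17  I5 operands ready
t=19  I5 complete
t=20  R2←I5
t=21  I6 dispatched to IntU
t=22  I6 operands ready
t=23  I6 complete
t=24  R2←I6
t=25  I7 dispatched to IntU
t=26  I7 operands ready
t=27  I7 complete
t=28  R1←I7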